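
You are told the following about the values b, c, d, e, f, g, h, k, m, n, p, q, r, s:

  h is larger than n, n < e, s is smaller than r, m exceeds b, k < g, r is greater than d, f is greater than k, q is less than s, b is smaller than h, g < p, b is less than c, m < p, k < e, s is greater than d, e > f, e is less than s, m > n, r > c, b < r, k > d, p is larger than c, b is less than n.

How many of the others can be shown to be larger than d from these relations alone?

7

The elements the relations force above d are k, g, f, e, s, p, r — no chain reaches any other.
That is 7.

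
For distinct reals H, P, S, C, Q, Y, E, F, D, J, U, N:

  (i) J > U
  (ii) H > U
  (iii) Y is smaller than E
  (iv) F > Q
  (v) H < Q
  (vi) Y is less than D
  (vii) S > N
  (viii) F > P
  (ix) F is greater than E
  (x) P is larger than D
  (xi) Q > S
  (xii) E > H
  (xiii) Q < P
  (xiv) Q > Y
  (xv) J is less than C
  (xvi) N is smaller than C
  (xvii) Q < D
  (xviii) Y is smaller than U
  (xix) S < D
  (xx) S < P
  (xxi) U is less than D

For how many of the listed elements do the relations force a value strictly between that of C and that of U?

1

Chaining upward from U reaches: H, J, Q, D, E, P, F.
Chaining downward from C reaches: Y, N, J.
Strictly between U and C are those in both lists: J — 1 element.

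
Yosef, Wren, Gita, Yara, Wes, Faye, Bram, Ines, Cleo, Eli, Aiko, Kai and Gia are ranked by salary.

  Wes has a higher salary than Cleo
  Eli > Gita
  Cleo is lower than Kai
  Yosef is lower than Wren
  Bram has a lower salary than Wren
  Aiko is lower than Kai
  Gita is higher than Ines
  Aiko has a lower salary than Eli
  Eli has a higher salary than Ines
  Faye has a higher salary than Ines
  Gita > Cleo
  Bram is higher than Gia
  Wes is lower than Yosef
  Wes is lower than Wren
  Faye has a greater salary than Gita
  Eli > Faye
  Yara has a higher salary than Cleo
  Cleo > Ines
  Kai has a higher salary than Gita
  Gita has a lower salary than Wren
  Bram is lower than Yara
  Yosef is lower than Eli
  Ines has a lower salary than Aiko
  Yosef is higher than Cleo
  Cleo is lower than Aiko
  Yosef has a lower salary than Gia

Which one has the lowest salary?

Cleo is not least since Ines < Cleo; Aiko is not least since Ines < Aiko; Wes is not least since Cleo < Wes; Yosef is not least since Wes < Yosef; Gita is not least since Ines < Gita; Faye is not least since Gita < Faye; Eli is not least since Gita < Eli; Gia is not least since Yosef < Gia; Bram is not least since Gia < Bram; Yara is not least since Bram < Yara; Wren is not least since Bram < Wren; Kai is not least since Cleo < Kai.
Only Ines has nothing below it, so Ines is the lowest salary.

Ines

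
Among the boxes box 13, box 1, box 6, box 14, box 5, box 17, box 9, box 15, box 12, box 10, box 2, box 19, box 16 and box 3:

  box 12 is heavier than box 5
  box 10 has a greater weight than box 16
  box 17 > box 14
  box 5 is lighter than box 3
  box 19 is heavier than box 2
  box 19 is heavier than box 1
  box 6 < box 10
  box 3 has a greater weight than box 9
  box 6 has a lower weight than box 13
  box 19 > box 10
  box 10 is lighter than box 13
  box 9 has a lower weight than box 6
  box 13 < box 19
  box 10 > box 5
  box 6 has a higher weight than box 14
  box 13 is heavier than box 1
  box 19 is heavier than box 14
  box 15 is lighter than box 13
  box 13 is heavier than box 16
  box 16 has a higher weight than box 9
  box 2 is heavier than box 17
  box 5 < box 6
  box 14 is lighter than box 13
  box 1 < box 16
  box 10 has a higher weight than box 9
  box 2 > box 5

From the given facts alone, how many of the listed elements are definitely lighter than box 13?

8

The elements the relations force below box 13 are box 5, box 14, box 1, box 15, box 9, box 16, box 6, box 10 — no chain reaches any other.
That is 8.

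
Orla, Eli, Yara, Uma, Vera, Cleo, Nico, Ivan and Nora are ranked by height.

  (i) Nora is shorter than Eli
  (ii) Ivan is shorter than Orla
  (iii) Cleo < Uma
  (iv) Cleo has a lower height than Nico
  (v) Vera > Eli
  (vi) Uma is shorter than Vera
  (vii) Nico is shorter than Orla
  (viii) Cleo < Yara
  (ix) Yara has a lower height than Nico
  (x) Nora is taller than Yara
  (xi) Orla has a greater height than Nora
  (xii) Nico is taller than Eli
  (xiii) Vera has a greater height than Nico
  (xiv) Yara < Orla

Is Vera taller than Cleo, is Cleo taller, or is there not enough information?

Vera

The relevant relations are Cleo < Yara; Yara < Nora; Nora < Eli; Eli < Vera.
Chaining these gives Cleo < Yara < Nora < Eli < Vera.
So Vera is taller.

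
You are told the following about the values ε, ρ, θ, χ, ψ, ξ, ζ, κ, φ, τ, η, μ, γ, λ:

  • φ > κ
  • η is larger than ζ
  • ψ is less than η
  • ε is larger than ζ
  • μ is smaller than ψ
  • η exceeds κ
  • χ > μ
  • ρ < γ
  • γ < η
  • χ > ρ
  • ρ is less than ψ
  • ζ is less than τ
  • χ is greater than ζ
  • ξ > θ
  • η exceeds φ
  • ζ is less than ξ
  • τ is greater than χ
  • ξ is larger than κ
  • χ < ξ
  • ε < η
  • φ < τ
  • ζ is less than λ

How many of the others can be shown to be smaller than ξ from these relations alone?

6

The elements the relations force below ξ are ζ, μ, ρ, κ, θ, χ — no chain reaches any other.
That is 6.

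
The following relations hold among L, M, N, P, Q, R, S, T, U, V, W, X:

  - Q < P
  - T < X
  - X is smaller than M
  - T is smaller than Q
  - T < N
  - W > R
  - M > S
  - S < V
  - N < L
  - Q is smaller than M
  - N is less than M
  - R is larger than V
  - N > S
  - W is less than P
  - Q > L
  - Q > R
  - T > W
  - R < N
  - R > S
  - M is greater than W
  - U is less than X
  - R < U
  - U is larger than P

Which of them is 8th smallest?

Piecing the relations together gives one ordering: S < V < R < W < T < N < L < Q < P < U < X < M.
Counting 8 from the smallest end gives Q.

Q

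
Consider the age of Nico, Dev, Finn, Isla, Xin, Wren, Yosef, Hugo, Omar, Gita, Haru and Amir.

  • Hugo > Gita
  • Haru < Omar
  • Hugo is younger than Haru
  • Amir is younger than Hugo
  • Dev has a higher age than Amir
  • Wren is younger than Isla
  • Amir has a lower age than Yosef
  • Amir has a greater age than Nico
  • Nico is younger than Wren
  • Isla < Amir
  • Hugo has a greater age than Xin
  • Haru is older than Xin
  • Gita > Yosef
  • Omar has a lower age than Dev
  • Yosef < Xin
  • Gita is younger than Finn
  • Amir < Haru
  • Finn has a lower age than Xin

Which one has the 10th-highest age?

Isla

The consecutive relations fix a unique order: Nico < Wren < Isla < Amir < Yosef < Gita < Finn < Xin < Hugo < Haru < Omar < Dev.
Counting 10 from the largest end gives Isla.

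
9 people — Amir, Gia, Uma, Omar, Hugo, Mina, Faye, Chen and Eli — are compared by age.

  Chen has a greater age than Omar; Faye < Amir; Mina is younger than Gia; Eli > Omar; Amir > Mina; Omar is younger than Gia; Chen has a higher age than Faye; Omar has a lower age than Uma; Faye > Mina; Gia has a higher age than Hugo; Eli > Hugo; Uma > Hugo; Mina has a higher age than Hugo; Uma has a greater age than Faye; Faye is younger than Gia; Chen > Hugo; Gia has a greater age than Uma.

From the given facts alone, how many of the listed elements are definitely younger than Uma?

From Uma the given relations immediately reach Omar, Hugo, Faye.
From those, Mina — 4 in total.
No other element is forced below Uma by the given relations, so the count is 4.

4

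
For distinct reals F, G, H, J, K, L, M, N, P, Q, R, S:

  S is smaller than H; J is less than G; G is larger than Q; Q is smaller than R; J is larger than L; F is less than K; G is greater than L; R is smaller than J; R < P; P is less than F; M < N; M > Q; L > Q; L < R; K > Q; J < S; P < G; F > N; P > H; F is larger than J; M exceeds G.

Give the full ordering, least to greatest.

Q < L < R < J < S < H < P < G < M < N < F < K

Nothing is placed below Q, so it is least; from there Q < L; L < R; R < J; J < S; S < H; H < P; P < G; G < M; M < N; N < F; F < K, each given directly.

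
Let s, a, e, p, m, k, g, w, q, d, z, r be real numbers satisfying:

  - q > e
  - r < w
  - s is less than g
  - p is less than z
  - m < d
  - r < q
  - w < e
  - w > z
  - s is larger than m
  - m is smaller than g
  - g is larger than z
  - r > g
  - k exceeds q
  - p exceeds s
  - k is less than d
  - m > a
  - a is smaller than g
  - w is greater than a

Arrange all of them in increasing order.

Each adjacent pair is fixed by a given relation: a < m; m < s; s < p; p < z; z < g; g < r; r < w; w < e; e < q; q < k; k < d. Chaining them end to end gives the full order.

a < m < s < p < z < g < r < w < e < q < k < d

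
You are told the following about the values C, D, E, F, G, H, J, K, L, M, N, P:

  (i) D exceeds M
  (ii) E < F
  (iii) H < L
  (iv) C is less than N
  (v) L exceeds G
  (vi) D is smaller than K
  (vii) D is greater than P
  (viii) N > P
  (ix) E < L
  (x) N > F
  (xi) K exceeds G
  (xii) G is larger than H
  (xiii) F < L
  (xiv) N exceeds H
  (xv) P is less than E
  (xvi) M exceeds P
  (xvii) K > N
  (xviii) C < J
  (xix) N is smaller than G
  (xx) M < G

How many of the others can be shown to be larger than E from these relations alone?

5

From E the given relations immediately reach F, L.
From those, N — 3 in total.
From those, G, K — 5 in total.
No other element is forced above E by the given relations, so the count is 5.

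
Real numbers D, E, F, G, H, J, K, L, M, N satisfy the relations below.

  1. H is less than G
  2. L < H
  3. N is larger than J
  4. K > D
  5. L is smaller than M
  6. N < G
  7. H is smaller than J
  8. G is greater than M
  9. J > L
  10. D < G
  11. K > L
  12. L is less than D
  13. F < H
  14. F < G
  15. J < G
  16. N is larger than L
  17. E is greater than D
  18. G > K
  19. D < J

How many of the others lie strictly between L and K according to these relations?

Chaining upward from L reaches: D, E, H, J, M, N, G.
Chaining downward from K reaches: D.
Strictly between L and K are those in both lists: D — 1 element.

1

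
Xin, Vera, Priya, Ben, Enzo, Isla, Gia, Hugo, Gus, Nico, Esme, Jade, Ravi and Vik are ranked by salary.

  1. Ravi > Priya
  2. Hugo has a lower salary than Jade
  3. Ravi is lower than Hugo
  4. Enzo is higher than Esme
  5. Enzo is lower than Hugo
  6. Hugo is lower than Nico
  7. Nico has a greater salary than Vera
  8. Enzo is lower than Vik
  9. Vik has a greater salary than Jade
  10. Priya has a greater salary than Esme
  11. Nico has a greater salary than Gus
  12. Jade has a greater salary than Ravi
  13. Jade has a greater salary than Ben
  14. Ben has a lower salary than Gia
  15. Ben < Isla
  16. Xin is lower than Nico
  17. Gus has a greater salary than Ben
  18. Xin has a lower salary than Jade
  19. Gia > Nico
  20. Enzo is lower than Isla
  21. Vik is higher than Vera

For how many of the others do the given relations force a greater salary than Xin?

4

The elements the relations force above Xin are Jade, Vik, Nico, Gia — no chain reaches any other.
That is 4.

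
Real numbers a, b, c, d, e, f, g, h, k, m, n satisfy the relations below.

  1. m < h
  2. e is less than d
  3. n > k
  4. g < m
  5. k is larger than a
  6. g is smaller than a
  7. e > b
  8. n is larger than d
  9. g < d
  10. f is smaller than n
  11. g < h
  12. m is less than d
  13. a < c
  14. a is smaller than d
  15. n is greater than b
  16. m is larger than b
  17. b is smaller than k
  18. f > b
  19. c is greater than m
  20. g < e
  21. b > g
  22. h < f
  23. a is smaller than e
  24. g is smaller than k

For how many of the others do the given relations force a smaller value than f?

The elements the relations force below f are g, b, m, h — no chain reaches any other.
That is 4.

4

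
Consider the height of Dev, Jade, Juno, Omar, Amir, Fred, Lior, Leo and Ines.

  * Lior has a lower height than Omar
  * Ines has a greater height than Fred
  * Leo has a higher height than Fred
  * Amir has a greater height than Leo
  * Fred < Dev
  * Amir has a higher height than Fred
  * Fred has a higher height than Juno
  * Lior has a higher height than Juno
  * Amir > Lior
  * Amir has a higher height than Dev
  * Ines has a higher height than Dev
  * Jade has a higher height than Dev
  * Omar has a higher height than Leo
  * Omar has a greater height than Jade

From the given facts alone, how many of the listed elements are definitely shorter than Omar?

6

Directly below Omar: Leo, Jade, Lior.
One step further: Juno, Fred, Dev (6 so far).
Nothing else is reachable below Omar; 6 in all.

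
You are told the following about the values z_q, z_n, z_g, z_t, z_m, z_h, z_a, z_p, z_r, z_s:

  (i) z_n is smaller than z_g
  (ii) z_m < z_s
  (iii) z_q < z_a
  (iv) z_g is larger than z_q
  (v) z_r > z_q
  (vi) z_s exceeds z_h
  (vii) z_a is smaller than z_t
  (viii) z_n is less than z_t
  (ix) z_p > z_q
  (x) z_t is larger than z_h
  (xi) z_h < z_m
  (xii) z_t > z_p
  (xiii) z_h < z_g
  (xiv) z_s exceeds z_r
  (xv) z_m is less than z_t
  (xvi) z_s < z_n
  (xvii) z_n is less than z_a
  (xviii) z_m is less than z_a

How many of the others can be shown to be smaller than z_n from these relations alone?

5

From z_n the given relations immediately reach z_s.
From those, z_r, z_h, z_m — 4 in total.
From those, z_q — 5 in total.
No other element is forced below z_n by the given relations, so the count is 5.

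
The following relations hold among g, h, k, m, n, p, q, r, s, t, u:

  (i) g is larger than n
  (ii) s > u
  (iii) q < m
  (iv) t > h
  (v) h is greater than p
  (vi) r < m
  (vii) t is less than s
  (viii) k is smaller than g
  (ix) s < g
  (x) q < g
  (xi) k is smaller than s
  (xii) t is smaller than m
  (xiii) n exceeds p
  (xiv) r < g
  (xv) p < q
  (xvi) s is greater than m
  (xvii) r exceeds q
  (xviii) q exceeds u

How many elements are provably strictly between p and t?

Chaining upward from p reaches: n, h, q, r, m, s, g.
Chaining downward from t reaches: h.
Strictly between p and t are those in both lists: h — 1 element.

1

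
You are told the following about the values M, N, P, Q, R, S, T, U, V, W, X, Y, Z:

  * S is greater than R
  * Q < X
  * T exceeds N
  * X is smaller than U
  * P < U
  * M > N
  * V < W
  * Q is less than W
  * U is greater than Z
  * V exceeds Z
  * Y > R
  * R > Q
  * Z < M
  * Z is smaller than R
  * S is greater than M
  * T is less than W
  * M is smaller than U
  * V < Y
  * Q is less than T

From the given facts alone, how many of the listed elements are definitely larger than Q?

Directly above Q: R, T, W, X.
One step further: Y, U, S (7 so far).
No other element is forced above Q by the given relations, so the count is 7.

7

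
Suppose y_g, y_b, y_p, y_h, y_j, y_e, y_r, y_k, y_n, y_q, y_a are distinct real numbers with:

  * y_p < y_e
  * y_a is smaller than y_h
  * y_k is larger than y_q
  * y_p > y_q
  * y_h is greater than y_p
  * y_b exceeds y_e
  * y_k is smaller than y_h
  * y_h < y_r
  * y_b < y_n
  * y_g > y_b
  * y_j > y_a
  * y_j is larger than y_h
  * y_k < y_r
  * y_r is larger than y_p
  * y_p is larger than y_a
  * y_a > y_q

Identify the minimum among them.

y_q

Chaining upward from y_q: directly above it, y_k, y_a, y_p; then y_e, y_h, y_j, y_r; then y_b; then y_n, y_g.
That covers every other element, and nothing is given below y_q, so y_q is the minimum.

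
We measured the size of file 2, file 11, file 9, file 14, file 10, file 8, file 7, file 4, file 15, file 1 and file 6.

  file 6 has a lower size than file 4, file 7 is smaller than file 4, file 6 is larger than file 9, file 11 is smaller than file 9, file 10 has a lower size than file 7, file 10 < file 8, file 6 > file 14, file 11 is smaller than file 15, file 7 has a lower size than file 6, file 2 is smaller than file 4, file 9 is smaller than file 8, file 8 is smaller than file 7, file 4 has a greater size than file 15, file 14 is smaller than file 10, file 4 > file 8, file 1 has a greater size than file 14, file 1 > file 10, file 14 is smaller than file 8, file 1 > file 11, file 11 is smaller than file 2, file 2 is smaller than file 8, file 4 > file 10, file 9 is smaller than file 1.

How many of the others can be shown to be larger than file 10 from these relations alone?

5

The elements the relations force above file 10 are file 8, file 7, file 1, file 6, file 4 — no chain reaches any other.
That is 5.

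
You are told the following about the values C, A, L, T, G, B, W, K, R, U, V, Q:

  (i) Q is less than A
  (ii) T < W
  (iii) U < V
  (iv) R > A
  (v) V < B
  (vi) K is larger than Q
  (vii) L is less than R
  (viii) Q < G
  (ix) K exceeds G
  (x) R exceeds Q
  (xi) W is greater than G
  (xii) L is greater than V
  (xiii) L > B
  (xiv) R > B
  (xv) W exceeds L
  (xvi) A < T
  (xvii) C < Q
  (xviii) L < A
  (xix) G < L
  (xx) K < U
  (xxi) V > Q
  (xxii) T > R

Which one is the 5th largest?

Piecing the relations together gives one ordering: C < Q < G < K < U < V < B < L < A < R < T < W.
The 5th largest is L.

L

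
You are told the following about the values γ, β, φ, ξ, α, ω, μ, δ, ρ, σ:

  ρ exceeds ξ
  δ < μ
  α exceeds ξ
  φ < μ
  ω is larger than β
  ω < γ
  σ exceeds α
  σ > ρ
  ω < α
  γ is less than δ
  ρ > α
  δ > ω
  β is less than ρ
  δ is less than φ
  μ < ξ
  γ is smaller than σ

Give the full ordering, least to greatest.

Each adjacent pair is fixed by a given relation: β < ω; ω < γ; γ < δ; δ < φ; φ < μ; μ < ξ; ξ < α; α < ρ; ρ < σ. Chaining them end to end gives the full order.

β < ω < γ < δ < φ < μ < ξ < α < ρ < σ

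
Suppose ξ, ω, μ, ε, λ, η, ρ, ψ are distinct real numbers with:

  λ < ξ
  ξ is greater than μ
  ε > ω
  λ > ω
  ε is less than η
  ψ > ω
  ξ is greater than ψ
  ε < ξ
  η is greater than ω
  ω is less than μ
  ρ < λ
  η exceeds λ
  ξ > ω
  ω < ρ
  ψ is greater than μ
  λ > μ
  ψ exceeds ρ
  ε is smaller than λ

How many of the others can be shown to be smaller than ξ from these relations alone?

From ξ the given relations immediately reach ω, ε, μ, ψ, λ.
From those, ρ — 6 in total.
No other element is forced below ξ by the given relations, so the count is 6.

6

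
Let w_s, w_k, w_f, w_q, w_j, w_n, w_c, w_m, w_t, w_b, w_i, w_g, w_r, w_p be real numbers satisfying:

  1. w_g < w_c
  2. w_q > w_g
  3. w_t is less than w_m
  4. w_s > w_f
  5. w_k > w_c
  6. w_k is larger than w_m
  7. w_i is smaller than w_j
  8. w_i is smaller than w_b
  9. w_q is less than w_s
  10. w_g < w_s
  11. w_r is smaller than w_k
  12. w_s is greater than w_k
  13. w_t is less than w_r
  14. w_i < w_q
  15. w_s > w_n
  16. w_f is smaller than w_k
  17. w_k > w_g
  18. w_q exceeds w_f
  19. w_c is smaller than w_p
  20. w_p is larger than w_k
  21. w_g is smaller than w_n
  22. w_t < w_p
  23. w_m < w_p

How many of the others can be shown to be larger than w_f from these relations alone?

Directly above w_f: w_k, w_q, w_s.
One step further: w_p (4 so far).
Nothing else is reachable above w_f; 4 in all.

4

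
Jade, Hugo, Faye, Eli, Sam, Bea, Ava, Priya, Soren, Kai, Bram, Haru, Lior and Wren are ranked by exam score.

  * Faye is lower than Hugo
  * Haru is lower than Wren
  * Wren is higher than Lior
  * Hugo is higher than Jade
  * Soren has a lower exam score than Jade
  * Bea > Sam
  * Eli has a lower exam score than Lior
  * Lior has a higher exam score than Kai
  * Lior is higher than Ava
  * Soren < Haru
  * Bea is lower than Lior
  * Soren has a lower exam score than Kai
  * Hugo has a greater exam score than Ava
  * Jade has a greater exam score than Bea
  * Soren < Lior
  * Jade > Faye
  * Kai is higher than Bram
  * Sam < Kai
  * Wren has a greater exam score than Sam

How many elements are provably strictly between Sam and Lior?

Chaining upward from Sam reaches: Bea, Jade, Kai, Hugo, Wren.
Chaining downward from Lior reaches: Bram, Ava, Eli, Bea, Soren, Kai.
Strictly between Sam and Lior are those in both lists: Bea, Kai — 2 elements.

2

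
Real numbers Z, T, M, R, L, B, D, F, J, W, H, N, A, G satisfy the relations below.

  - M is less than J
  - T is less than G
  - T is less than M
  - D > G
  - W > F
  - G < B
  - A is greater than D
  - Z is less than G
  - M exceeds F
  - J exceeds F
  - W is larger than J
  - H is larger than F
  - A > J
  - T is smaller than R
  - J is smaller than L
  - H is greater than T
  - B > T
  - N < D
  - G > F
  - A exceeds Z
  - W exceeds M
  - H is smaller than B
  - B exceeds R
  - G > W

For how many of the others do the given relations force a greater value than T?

10

From T the given relations immediately reach M, H, G, R, B.
From those, J, W, D — 8 in total.
From those, L, A — 10 in total.
No other element is forced above T by the given relations, so the count is 10.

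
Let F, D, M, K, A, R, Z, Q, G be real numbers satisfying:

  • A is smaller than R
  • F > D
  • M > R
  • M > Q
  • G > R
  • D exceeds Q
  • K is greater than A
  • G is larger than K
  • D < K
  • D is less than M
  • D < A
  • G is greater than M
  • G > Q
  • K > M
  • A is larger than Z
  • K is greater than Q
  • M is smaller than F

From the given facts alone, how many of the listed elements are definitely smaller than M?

The elements the relations force below M are Q, Z, D, A, R — no chain reaches any other.
That is 5.

5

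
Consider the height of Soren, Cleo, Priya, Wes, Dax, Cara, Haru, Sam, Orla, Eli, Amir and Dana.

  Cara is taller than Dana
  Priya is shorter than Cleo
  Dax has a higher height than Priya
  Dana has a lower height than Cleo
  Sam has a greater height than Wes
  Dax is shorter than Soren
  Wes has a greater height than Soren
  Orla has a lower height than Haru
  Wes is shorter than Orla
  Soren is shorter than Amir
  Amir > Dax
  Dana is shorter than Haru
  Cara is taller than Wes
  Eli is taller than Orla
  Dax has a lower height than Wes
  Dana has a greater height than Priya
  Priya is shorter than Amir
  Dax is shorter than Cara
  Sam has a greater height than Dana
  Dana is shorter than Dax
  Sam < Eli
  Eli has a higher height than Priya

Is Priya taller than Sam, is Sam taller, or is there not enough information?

Sam

Following the relations from Priya: Priya < Dana < Dax < Soren < Wes < Sam.
So Sam is taller.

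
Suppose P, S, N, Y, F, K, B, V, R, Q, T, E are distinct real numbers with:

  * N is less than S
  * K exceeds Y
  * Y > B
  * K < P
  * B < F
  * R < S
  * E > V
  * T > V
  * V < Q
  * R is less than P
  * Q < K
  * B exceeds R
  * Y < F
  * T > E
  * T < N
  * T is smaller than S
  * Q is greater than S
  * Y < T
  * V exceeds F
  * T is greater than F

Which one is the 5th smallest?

V

The consecutive relations fix a unique order: R < B < Y < F < V < E < T < N < S < Q < K < P.
Counting 5 from the smallest end gives V.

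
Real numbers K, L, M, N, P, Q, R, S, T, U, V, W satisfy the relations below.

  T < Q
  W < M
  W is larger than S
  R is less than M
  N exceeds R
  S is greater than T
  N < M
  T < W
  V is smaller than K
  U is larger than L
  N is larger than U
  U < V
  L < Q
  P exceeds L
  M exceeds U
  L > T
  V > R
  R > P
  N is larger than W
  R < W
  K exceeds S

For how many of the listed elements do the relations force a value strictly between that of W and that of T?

4

Chaining upward from T reaches: L, P, U, R, S, N, V, M, Q, K.
Chaining downward from W reaches: L, P, R, S.
Strictly between T and W are those in both lists: L, P, R, S — 4 elements.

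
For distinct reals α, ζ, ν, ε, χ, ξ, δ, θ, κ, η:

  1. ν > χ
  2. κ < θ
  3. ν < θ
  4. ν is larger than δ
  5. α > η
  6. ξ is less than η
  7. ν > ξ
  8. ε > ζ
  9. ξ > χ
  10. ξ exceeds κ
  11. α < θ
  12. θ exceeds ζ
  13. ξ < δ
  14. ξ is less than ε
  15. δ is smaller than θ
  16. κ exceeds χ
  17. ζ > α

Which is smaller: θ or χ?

χ

χ < κ and κ < ξ give χ < ξ.
Then ξ < δ extends the chain to δ.
Then δ < ν extends the chain to ν.
Then ν < θ extends the chain to θ.
So χ < θ; χ is the smaller of the two.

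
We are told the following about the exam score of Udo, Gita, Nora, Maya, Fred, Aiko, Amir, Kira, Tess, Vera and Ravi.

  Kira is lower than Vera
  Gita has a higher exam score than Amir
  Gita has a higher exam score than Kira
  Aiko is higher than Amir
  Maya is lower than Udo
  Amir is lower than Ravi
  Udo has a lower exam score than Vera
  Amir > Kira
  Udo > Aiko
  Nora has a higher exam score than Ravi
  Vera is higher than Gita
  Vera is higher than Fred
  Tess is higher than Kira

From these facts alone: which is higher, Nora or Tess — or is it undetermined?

Following every chain through Nora: below Nora we get Kira, Amir, Ravi.
Tess is not reached, and no chain runs the other way from Tess to Nora.
So the given relations leave the order of Nora and Tess undetermined.

undetermined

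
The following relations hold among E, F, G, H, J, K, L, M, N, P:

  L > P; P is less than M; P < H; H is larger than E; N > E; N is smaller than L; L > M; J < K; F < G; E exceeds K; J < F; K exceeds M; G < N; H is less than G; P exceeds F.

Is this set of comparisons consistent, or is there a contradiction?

The single ordering J < F < P < M < K < E < H < G < N < L satisfies every listed relation, so no contradiction arises.

consistent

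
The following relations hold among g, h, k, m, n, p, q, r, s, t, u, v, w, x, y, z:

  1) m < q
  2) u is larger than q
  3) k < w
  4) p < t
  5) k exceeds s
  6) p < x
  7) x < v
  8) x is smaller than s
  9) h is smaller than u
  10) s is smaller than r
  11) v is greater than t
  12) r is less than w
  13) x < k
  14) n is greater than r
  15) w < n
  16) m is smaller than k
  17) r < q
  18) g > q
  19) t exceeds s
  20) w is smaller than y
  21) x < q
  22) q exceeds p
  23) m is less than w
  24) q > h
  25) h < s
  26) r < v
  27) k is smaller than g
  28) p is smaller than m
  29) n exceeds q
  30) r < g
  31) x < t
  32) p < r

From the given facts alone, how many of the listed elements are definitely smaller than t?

The elements the relations force below t are p, h, x, s — no chain reaches any other.
That is 4.

4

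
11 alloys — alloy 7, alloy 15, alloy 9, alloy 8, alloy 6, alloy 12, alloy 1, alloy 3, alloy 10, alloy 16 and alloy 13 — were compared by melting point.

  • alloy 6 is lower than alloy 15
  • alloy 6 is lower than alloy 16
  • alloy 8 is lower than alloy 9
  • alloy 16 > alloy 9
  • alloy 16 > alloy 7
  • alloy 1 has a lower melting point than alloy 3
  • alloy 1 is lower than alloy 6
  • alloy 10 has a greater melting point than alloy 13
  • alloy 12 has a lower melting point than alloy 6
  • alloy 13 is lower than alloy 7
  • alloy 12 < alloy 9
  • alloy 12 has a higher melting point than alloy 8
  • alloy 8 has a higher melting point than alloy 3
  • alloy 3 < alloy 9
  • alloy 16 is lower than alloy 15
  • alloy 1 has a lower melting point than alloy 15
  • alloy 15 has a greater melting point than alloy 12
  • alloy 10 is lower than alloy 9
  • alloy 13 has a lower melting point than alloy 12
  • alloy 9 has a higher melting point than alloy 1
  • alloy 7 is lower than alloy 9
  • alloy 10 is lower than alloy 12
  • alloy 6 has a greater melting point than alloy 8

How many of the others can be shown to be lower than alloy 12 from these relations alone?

5

The elements the relations force below alloy 12 are alloy 1, alloy 3, alloy 8, alloy 13, alloy 10 — no chain reaches any other.
That is 5.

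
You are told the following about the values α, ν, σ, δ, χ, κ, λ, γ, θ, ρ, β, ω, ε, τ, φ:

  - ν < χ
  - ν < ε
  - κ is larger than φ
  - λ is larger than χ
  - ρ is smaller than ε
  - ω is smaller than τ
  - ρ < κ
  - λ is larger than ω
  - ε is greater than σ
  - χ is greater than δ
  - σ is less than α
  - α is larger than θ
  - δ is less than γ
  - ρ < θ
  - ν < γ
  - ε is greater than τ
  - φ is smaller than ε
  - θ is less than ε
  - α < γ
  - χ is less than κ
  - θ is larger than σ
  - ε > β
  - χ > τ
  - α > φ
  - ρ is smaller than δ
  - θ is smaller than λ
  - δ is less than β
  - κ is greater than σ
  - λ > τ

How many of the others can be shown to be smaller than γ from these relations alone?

7

From γ the given relations immediately reach δ, ν, α.
From those, ρ, σ, φ, θ — 7 in total.
Nothing else is reachable below γ; 7 in all.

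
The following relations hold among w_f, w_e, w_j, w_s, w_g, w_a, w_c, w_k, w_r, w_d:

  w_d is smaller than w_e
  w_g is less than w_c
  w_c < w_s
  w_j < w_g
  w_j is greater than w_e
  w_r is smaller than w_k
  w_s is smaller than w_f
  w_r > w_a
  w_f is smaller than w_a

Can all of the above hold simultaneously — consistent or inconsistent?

consistent

Every relation is compatible with w_d < w_e < w_j < w_g < w_c < w_s < w_f < w_a < w_r < w_k; the set is consistent.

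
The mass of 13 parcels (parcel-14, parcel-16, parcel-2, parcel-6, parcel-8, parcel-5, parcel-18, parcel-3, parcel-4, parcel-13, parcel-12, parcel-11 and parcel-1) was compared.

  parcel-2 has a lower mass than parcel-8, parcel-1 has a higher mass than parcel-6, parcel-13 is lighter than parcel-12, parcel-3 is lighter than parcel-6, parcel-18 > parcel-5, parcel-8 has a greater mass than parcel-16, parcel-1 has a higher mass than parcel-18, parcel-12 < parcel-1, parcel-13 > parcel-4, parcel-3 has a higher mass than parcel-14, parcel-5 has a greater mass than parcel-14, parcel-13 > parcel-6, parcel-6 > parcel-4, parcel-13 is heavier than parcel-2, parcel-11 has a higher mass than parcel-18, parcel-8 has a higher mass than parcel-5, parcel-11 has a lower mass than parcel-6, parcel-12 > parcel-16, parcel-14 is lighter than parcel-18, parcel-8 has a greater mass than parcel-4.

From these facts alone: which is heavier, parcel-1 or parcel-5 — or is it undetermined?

Chaining the given relations: parcel-5 < parcel-18 < parcel-11 < parcel-6 < parcel-13 < parcel-12 < parcel-1.
So parcel-1 is heavier.

parcel-1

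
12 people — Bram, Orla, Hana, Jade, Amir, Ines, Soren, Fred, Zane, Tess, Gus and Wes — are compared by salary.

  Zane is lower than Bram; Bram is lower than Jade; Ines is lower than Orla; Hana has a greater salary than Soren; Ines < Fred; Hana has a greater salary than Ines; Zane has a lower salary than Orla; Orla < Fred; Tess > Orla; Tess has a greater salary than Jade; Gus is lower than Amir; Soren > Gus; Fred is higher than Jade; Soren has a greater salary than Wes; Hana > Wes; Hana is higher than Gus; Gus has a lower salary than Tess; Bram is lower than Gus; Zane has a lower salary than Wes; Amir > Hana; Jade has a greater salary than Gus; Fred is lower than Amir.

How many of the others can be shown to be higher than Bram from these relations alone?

7

From Bram the given relations immediately reach Gus, Jade.
From those, Soren, Hana, Fred, Amir, Tess — 7 in total.
No other element is forced above Bram by the given relations, so the count is 7.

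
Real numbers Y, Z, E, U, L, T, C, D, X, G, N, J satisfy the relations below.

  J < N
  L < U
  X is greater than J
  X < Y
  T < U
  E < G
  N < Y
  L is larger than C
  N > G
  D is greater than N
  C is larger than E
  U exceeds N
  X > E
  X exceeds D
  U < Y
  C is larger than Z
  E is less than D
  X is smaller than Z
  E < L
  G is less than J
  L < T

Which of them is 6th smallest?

The consecutive relations fix a unique order: E < G < J < N < D < X < Z < C < L < T < U < Y.
Counting 6 from the smallest end gives X.

X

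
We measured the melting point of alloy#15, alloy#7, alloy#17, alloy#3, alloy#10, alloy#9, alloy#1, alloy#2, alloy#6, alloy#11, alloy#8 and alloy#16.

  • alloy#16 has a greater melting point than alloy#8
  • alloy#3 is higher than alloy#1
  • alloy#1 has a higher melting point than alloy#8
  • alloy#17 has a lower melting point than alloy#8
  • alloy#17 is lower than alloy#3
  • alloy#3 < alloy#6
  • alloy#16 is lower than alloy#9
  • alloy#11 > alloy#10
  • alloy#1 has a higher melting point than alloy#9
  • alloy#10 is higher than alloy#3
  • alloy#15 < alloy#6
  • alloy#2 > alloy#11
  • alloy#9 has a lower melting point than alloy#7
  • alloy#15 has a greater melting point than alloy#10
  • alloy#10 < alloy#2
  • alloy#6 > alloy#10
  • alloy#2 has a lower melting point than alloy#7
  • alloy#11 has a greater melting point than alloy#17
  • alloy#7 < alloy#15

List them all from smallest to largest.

The consecutive links are each given: alloy#17 < alloy#8; alloy#8 < alloy#16; alloy#16 < alloy#9; alloy#9 < alloy#1; alloy#1 < alloy#3; alloy#3 < alloy#10; alloy#10 < alloy#11; alloy#11 < alloy#2; alloy#2 < alloy#7; alloy#7 < alloy#15; alloy#15 < alloy#6.

alloy#17 < alloy#8 < alloy#16 < alloy#9 < alloy#1 < alloy#3 < alloy#10 < alloy#11 < alloy#2 < alloy#7 < alloy#15 < alloy#6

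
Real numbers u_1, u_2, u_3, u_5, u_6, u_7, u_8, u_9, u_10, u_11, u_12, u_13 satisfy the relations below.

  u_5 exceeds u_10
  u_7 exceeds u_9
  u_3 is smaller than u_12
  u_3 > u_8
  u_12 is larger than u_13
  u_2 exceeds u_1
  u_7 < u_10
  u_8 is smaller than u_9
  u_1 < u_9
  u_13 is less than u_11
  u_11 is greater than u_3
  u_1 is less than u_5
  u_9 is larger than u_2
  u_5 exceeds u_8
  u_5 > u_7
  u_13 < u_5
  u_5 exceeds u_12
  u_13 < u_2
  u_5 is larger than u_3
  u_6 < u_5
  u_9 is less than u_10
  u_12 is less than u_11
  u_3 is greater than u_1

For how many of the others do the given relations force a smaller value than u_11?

5

From u_11 the given relations immediately reach u_13, u_3, u_12.
From those, u_8, u_1 — 5 in total.
Nothing else is reachable below u_11; 5 in all.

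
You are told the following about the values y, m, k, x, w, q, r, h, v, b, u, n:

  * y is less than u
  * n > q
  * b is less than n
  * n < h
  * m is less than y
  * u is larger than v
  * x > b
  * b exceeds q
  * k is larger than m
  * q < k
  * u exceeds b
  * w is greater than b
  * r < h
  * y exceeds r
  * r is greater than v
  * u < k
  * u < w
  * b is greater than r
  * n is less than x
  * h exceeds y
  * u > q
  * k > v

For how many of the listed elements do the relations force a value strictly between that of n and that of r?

1

Chaining upward from r reaches: y, b, h, x, u, k, w.
Chaining downward from n reaches: v, q, b.
Strictly between r and n are those in both lists: b — 1 element.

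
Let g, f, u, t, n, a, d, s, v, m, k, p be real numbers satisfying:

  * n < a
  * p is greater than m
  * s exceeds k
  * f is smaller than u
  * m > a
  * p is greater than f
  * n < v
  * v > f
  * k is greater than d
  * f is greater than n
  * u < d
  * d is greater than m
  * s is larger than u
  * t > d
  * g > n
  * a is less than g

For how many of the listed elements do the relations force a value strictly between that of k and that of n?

5

The relations place n below k. An element lies strictly between them when it is forced above n and also forced below k.
Above n: {a, f, u, g, m, v, d, p, t, s}. Below k: {a, f, u, m, d}.
Intersection: {a, f, u, m, d} — 5.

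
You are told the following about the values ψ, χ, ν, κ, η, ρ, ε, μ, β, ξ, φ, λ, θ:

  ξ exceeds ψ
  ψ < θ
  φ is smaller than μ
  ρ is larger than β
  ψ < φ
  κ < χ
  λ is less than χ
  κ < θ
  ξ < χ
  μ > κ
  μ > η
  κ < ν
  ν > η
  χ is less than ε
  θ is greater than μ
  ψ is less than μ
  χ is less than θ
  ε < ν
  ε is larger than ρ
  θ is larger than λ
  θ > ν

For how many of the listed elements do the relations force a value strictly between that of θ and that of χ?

Chaining upward from χ reaches: ε, ν.
Chaining downward from θ reaches: ψ, λ, κ, ξ, φ, β, ρ, η, μ, ε, ν.
Strictly between χ and θ are those in both lists: ε, ν — 2 elements.

2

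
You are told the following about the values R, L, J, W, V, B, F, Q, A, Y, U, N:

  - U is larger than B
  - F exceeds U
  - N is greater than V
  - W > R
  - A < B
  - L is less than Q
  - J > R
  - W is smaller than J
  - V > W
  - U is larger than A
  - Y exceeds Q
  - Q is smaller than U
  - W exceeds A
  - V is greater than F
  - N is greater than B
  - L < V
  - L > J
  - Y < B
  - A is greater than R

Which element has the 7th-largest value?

Piecing the relations together gives one ordering: R < A < W < J < L < Q < Y < B < U < F < V < N.
The 7th largest is Q.

Q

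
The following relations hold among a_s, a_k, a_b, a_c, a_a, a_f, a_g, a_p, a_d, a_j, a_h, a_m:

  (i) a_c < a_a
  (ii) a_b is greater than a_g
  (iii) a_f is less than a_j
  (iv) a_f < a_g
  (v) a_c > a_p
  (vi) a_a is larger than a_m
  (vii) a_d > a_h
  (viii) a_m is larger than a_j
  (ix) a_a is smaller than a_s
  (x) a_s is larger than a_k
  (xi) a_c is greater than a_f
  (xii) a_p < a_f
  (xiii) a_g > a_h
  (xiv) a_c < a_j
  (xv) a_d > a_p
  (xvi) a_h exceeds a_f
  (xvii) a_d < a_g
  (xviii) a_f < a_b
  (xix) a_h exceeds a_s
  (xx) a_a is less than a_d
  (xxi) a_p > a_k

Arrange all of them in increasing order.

a_k < a_p < a_f < a_c < a_j < a_m < a_a < a_s < a_h < a_d < a_g < a_b

The consecutive links are each given: a_k < a_p; a_p < a_f; a_f < a_c; a_c < a_j; a_j < a_m; a_m < a_a; a_a < a_s; a_s < a_h; a_h < a_d; a_d < a_g; a_g < a_b.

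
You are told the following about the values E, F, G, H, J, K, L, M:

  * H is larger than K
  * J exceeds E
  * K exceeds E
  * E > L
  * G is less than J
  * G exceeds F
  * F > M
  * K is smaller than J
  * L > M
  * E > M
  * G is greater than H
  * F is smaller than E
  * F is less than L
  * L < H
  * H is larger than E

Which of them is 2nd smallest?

The consecutive relations fix a unique order: M < F < L < E < K < H < G < J.
Counting 2 from the smallest end gives F.

F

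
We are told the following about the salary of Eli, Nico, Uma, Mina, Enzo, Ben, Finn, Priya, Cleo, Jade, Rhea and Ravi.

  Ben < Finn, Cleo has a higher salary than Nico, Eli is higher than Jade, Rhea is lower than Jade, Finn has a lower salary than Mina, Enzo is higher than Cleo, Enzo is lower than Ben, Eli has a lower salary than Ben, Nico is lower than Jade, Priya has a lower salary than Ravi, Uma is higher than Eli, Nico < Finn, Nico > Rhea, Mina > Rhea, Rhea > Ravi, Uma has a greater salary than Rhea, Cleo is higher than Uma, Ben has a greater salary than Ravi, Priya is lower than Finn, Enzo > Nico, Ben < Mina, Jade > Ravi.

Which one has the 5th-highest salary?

Cleo

The consecutive relations fix a unique order: Priya < Ravi < Rhea < Nico < Jade < Eli < Uma < Cleo < Enzo < Ben < Finn < Mina.
The 5th largest is Cleo.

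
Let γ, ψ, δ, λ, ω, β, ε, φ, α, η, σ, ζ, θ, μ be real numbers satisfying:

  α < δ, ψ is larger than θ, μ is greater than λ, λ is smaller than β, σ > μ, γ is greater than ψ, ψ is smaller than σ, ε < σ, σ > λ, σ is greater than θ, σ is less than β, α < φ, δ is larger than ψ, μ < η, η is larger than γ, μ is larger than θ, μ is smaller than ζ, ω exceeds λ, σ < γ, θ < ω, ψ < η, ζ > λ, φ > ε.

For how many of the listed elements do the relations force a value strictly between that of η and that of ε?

Chaining upward from ε reaches: φ, σ, γ, β.
Chaining downward from η reaches: λ, θ, μ, ψ, σ, γ.
Strictly between ε and η are those in both lists: σ, γ — 2 elements.

2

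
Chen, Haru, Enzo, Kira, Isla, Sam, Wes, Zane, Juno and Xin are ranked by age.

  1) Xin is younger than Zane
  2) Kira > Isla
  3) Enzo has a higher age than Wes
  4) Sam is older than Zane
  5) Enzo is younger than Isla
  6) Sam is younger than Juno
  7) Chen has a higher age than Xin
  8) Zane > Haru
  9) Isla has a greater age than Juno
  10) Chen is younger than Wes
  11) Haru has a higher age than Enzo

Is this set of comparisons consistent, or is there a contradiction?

Every relation is compatible with Xin < Chen < Wes < Enzo < Haru < Zane < Sam < Juno < Isla < Kira; the set is consistent.

consistent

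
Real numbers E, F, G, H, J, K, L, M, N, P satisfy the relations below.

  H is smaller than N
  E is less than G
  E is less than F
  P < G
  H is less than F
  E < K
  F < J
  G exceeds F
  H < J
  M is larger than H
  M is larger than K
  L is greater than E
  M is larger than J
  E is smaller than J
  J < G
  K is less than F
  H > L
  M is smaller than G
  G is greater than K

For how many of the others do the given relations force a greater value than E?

The elements the relations force above E are K, L, H, F, J, N, M, G — no chain reaches any other.
That is 8.

8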